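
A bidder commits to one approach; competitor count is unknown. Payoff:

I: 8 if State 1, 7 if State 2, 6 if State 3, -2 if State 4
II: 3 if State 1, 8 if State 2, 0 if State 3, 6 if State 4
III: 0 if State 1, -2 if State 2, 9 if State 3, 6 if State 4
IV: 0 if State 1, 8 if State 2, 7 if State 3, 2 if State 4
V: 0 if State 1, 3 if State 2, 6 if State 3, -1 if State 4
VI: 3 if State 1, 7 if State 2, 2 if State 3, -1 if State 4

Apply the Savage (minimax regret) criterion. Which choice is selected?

VI

Column bests: State 1=8, State 2=8, State 3=9, State 4=6.
I regrets: 0, 1, 3, 8 → max 8
II regrets: 5, 0, 9, 0 → max 9
III regrets: 8, 10, 0, 0 → max 10
IV regrets: 8, 0, 2, 4 → max 8
V regrets: 8, 5, 3, 7 → max 8
VI regrets: 5, 1, 7, 7 → max 7
Smallest max regret = 7 → VI.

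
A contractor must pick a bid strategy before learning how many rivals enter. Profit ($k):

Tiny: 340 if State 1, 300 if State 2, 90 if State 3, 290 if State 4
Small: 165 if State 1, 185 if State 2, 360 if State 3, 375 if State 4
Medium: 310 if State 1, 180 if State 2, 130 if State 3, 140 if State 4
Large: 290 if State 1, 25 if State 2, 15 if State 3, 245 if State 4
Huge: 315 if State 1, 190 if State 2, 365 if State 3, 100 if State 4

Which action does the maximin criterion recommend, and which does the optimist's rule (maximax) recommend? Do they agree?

maximin → Small; maximax → Small (agree)

Row minima: Tiny=90, Small=165, Medium=130, Large=15, Huge=100
Best worst-case = 165 → Small.
Row maxima: Tiny=340, Small=375, Medium=310, Large=290, Huge=365
Best best-case = 375 → Small.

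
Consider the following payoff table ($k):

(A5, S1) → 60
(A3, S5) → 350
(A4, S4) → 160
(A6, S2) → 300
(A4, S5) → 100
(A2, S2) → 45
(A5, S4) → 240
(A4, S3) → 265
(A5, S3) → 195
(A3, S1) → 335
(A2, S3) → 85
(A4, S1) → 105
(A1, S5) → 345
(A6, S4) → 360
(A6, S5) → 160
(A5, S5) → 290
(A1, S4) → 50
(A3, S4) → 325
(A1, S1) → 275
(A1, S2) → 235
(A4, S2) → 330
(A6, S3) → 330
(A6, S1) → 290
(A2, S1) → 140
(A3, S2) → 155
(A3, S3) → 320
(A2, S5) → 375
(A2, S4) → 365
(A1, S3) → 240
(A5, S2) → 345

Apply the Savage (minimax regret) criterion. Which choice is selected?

Column bests: S1=335, S2=345, S3=330, S4=365, S5=375.
A1 regrets: 60, 110, 90, 315, 30 → max 315
A2 regrets: 195, 300, 245, 0, 0 → max 300
A3 regrets: 0, 190, 10, 40, 25 → max 190
A4 regrets: 230, 15, 65, 205, 275 → max 275
A5 regrets: 275, 0, 135, 125, 85 → max 275
A6 regrets: 45, 45, 0, 5, 215 → max 215
Smallest max regret = 190 → A3.

A3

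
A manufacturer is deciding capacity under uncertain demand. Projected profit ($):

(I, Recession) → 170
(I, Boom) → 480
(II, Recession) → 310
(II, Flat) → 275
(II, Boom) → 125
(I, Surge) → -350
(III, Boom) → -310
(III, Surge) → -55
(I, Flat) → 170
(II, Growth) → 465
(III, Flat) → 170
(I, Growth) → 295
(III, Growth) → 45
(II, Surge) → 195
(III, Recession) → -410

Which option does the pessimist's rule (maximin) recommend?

II

Row minima: I=-350, II=125, III=-410
Best worst-case = 125 → II.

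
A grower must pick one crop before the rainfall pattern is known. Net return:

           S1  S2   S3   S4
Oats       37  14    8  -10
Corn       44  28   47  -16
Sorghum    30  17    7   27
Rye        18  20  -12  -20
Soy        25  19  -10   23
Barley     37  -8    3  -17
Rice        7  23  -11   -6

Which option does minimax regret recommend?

Column bests: S1=44, S2=28, S3=47, S4=27.
Oats regrets: 7, 14, 39, 37 → max 39
Corn regrets: 0, 0, 0, 43 → max 43
Sorghum regrets: 14, 11, 40, 0 → max 40
Rye regrets: 26, 8, 59, 47 → max 59
Soy regrets: 19, 9, 57, 4 → max 57
Barley regrets: 7, 36, 44, 44 → max 44
Rice regrets: 37, 5, 58, 33 → max 58
Smallest max regret = 39 → Oats.

Oats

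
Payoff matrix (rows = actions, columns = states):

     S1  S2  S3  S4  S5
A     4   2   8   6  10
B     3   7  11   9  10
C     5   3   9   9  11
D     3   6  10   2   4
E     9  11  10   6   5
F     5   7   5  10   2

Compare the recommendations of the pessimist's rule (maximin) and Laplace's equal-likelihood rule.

Row minima: A=2, B=3, C=3, D=2, E=5, F=2
Best worst-case = 5 → E.
Row averages: A=6, B=8, C=7.4, D=5, E=8.2, F=5.8
Highest average = 8.2 → E.

maximin → E; laplace → E (agree)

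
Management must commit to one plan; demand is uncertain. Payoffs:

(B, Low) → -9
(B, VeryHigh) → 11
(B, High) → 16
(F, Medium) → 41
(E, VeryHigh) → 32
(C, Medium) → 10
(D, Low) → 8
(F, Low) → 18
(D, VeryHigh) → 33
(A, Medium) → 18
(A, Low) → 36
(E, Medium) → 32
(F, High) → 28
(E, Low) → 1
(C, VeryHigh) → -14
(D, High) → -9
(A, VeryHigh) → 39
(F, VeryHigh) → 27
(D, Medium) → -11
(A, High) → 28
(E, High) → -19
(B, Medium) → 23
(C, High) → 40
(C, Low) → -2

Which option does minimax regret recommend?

Column bests: Low=36, Medium=41, High=40, VeryHigh=39.
A regrets: 0, 23, 12, 0 → max 23
B regrets: 45, 18, 24, 28 → max 45
C regrets: 38, 31, 0, 53 → max 53
D regrets: 28, 52, 49, 6 → max 52
E regrets: 35, 9, 59, 7 → max 59
F regrets: 18, 0, 12, 12 → max 18
Smallest max regret = 18 → F.

F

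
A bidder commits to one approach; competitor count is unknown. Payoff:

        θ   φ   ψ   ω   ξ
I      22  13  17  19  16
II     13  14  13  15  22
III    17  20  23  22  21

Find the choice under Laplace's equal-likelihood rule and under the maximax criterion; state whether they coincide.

Row averages: I=17.4, II=15.4, III=20.6
Highest average = 20.6 → III.
Row maxima: I=22, II=22, III=23
Best best-case = 23 → III.

laplace → III; maximax → III (agree)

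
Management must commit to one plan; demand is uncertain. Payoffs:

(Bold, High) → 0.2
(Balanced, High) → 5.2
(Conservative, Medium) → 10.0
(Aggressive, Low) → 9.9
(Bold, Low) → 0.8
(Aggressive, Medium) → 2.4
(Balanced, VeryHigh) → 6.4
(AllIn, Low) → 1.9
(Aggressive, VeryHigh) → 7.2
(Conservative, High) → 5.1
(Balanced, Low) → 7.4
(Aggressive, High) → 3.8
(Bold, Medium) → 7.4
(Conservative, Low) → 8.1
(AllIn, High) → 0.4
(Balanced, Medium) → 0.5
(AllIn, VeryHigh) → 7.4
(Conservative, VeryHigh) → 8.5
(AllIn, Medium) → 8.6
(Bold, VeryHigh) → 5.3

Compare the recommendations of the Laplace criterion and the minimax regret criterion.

laplace → Conservative; minimax regret → Conservative (agree)

Row averages: Conservative=7.925, Balanced=4.875, Aggressive=5.825, Bold=3.425, AllIn=4.575
Highest average = 7.925 → Conservative.
Column bests: Low=9.9, Medium=10.0, High=5.2, VeryHigh=8.5.
Conservative regrets: 1.8, 0.0, 0.1, 0.0 → max 1.8
Balanced regrets: 2.5, 9.5, 0.0, 2.1 → max 9.5
Aggressive regrets: 0.0, 7.6, 1.4, 1.3 → max 7.6
Bold regrets: 9.1, 2.6, 5.0, 3.2 → max 9.1
AllIn regrets: 8.0, 1.4, 4.8, 1.1 → max 8.0
Smallest max regret = 1.8 → Conservative.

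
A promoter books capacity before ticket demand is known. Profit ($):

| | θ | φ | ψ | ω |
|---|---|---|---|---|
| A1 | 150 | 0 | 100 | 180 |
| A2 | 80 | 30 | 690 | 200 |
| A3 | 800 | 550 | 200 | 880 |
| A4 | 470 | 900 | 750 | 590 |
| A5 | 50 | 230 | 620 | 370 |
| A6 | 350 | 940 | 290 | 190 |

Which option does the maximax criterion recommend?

Row maxima: A1=180, A2=690, A3=880, A4=900, A5=620, A6=940
Best best-case = 940 → A6.

A6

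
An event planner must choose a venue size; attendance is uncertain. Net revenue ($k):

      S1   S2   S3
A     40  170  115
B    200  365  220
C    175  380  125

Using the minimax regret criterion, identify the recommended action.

B

Column bests: S1=200, S2=380, S3=220.
A regrets: 160, 210, 105 → max 210
B regrets: 0, 15, 0 → max 15
C regrets: 25, 0, 95 → max 95
Smallest max regret = 15 → B.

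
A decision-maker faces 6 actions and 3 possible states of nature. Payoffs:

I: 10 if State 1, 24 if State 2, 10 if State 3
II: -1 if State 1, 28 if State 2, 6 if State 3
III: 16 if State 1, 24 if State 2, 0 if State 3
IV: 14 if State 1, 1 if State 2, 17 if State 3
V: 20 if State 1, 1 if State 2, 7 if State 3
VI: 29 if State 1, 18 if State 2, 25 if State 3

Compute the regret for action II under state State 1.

Best payoff under State 1 is 29.
Regret = 29 − (-1) = 30.

30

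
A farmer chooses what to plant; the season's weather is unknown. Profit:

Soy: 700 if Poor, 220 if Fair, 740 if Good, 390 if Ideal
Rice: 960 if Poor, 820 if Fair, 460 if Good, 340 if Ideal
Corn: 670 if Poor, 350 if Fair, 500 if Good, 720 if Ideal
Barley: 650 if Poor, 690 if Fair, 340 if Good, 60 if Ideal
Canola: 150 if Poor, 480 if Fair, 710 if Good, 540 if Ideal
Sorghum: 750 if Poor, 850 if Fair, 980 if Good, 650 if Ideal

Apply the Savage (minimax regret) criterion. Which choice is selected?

Column bests: Poor=960, Fair=850, Good=980, Ideal=720.
Soy regrets: 260, 630, 240, 330 → max 630
Rice regrets: 0, 30, 520, 380 → max 520
Corn regrets: 290, 500, 480, 0 → max 500
Barley regrets: 310, 160, 640, 660 → max 660
Canola regrets: 810, 370, 270, 180 → max 810
Sorghum regrets: 210, 0, 0, 70 → max 210
Smallest max regret = 210 → Sorghum.

Sorghum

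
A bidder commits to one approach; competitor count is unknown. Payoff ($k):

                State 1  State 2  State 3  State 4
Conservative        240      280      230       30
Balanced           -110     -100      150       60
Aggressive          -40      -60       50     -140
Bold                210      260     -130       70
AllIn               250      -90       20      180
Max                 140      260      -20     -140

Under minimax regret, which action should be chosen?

Column bests: State 1=250, State 2=280, State 3=230, State 4=180.
Conservative regrets: 10, 0, 0, 150 → max 150
Balanced regrets: 360, 380, 80, 120 → max 380
Aggressive regrets: 290, 340, 180, 320 → max 340
Bold regrets: 40, 20, 360, 110 → max 360
AllIn regrets: 0, 370, 210, 0 → max 370
Max regrets: 110, 20, 250, 320 → max 320
Smallest max regret = 150 → Conservative.

Conservative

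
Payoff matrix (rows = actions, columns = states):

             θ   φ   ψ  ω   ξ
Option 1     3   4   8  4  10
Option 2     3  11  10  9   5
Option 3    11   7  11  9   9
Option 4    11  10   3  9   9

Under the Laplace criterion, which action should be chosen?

Row averages: Option 1=5.8, Option 2=7.6, Option 3=9.4, Option 4=8.4
Highest average = 9.4 → Option 3.

Option 3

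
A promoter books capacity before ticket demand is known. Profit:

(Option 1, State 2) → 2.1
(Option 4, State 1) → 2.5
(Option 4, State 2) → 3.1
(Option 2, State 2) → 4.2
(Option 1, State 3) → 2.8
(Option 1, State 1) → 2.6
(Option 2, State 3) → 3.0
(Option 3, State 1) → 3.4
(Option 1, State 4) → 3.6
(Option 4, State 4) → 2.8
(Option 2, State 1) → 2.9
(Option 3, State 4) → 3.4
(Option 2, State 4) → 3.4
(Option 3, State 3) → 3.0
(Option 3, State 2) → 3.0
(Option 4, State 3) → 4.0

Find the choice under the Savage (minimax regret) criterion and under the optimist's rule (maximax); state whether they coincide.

minimax regret → Option 2; maximax → Option 2 (agree)

Column bests: State 1=3.4, State 2=4.2, State 3=4.0, State 4=3.6.
Option 1 regrets: 0.8, 2.1, 1.2, 0.0 → max 2.1
Option 2 regrets: 0.5, 0.0, 1.0, 0.2 → max 1.0
Option 3 regrets: 0.0, 1.2, 1.0, 0.2 → max 1.2
Option 4 regrets: 0.9, 1.1, 0.0, 0.8 → max 1.1
Smallest max regret = 1.0 → Option 2.
Row maxima: Option 1=3.6, Option 2=4.2, Option 3=3.4, Option 4=4.0
Best best-case = 4.2 → Option 2.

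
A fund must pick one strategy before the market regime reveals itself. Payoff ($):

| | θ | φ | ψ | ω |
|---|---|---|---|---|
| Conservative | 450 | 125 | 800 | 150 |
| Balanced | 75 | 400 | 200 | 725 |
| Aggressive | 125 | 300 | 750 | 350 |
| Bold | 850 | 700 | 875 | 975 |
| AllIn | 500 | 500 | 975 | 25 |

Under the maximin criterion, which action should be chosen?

Row minima: Conservative=125, Balanced=75, Aggressive=125, Bold=700, AllIn=25
Best worst-case = 700 → Bold.

Bold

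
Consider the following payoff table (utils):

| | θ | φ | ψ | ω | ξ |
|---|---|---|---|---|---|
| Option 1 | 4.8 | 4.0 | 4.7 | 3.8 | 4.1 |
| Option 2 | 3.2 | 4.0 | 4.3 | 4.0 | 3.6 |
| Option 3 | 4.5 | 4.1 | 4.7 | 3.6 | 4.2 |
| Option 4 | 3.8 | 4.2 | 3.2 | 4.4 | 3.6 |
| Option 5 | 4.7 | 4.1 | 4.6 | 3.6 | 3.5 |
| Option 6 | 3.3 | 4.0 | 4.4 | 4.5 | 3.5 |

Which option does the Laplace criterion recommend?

Row averages: Option 1=4.28, Option 2=3.82, Option 3=4.22, Option 4=3.84, Option 5=4.1, Option 6=3.94
Highest average = 4.28 → Option 1.

Option 1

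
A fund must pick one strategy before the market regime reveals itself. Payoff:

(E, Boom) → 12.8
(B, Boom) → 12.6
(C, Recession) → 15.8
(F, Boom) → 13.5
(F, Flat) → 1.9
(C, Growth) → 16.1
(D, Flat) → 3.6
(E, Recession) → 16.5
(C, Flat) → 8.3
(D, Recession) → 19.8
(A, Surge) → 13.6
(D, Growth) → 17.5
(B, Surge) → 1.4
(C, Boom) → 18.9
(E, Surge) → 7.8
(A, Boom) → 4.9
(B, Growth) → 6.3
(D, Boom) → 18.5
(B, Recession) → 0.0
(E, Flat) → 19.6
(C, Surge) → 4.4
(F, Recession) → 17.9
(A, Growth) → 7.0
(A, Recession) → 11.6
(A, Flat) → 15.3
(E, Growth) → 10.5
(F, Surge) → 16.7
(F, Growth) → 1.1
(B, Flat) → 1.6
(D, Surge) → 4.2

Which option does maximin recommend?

Row minima: A=4.9, B=0.0, C=4.4, D=3.6, E=7.8, F=1.1
Best worst-case = 7.8 → E.

E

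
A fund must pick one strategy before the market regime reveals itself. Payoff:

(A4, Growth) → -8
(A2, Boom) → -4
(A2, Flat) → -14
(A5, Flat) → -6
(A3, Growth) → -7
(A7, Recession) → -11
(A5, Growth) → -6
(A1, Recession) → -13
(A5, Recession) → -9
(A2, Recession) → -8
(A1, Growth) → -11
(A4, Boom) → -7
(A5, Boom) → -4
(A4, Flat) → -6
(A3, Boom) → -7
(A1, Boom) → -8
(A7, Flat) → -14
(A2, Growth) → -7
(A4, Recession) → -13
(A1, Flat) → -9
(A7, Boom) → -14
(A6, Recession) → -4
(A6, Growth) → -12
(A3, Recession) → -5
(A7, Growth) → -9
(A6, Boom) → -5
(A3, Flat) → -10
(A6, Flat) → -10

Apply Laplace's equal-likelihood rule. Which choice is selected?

Row averages: A1=-10.25, A2=-8.25, A3=-7.25, A4=-8.5, A5=-6.25, A6=-7.75, A7=-12
Highest average = -6.25 → A5.

A5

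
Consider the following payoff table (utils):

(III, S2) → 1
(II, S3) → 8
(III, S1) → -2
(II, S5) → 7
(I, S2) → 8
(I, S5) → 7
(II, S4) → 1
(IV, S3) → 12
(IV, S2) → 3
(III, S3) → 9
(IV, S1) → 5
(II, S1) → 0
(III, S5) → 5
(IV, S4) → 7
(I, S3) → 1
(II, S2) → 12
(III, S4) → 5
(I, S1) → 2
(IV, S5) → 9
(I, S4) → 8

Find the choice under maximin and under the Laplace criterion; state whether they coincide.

Row minima: I=1, II=0, III=-2, IV=3
Best worst-case = 3 → IV.
Row averages: I=5.2, II=5.6, III=3.6, IV=7.2
Highest average = 7.2 → IV.

maximin → IV; laplace → IV (agree)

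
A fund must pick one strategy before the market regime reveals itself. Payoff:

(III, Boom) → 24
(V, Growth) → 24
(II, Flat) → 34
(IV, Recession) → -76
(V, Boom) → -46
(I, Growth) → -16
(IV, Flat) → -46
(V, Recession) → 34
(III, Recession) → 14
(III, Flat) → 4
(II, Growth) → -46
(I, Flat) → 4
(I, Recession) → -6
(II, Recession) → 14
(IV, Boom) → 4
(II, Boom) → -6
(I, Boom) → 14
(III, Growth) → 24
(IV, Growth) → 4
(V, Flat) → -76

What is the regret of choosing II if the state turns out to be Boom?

Best payoff under Boom is 24.
Regret = 24 − (-6) = 30.

30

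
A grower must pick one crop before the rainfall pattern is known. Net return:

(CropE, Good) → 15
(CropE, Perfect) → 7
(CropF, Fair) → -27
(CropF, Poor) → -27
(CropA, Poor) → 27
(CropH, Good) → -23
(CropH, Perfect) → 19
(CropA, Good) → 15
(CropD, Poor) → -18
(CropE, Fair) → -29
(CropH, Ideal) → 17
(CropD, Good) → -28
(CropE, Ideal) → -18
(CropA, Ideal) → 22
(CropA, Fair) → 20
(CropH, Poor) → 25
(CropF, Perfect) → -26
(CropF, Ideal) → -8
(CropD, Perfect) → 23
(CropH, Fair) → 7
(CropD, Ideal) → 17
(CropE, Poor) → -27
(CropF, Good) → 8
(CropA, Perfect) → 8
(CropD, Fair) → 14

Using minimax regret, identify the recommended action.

CropA

Column bests: Poor=27, Fair=20, Good=15, Ideal=22, Perfect=23.
CropE regrets: 54, 49, 0, 40, 16 → max 54
CropA regrets: 0, 0, 0, 0, 15 → max 15
CropD regrets: 45, 6, 43, 5, 0 → max 45
CropH regrets: 2, 13, 38, 5, 4 → max 38
CropF regrets: 54, 47, 7, 30, 49 → max 54
Smallest max regret = 15 → CropA.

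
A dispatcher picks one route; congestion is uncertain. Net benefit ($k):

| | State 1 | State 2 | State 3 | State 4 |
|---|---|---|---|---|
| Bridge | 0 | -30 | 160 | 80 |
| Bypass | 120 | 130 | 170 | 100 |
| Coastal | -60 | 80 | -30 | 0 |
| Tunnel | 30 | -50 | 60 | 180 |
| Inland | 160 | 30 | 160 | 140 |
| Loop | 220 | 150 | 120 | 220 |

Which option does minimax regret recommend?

Column bests: State 1=220, State 2=150, State 3=170, State 4=220.
Bridge regrets: 220, 180, 10, 140 → max 220
Bypass regrets: 100, 20, 0, 120 → max 120
Coastal regrets: 280, 70, 200, 220 → max 280
Tunnel regrets: 190, 200, 110, 40 → max 200
Inland regrets: 60, 120, 10, 80 → max 120
Loop regrets: 0, 0, 50, 0 → max 50
Smallest max regret = 50 → Loop.

Loop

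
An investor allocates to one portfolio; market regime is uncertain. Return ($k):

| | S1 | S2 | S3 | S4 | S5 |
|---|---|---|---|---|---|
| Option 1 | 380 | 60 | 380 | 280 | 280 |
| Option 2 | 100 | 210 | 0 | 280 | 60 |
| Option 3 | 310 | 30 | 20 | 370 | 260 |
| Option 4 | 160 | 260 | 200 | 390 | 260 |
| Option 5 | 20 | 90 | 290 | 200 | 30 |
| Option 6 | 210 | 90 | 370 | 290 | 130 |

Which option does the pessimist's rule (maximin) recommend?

Option 4

Row minima: Option 1=60, Option 2=0, Option 3=20, Option 4=160, Option 5=20, Option 6=90
Best worst-case = 160 → Option 4.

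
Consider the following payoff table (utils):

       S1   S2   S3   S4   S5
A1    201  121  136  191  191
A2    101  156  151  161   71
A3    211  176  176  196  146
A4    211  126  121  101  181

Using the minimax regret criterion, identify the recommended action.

A3

Column bests: S1=211, S2=176, S3=176, S4=196, S5=191.
A1 regrets: 10, 55, 40, 5, 0 → max 55
A2 regrets: 110, 20, 25, 35, 120 → max 120
A3 regrets: 0, 0, 0, 0, 45 → max 45
A4 regrets: 0, 50, 55, 95, 10 → max 95
Smallest max regret = 45 → A3.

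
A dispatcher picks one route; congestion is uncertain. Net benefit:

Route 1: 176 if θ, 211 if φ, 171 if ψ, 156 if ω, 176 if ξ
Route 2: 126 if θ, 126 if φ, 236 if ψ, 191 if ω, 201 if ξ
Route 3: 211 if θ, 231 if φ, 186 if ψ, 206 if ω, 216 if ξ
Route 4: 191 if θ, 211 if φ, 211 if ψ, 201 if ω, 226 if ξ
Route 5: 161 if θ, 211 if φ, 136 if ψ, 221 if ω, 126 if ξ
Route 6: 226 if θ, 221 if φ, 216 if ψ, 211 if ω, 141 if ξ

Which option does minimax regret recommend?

Column bests: θ=226, φ=231, ψ=236, ω=221, ξ=226.
Route 1 regrets: 50, 20, 65, 65, 50 → max 65
Route 2 regrets: 100, 105, 0, 30, 25 → max 105
Route 3 regrets: 15, 0, 50, 15, 10 → max 50
Route 4 regrets: 35, 20, 25, 20, 0 → max 35
Route 5 regrets: 65, 20, 100, 0, 100 → max 100
Route 6 regrets: 0, 10, 20, 10, 85 → max 85
Smallest max regret = 35 → Route 4.

Route 4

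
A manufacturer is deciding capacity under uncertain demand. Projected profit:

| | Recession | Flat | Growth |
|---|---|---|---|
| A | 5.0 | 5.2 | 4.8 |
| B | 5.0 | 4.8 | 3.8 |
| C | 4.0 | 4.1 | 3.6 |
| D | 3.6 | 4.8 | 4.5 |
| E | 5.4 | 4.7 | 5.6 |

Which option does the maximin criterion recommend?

Row minima: A=4.8, B=3.8, C=3.6, D=3.6, E=4.7
Best worst-case = 4.8 → A.

A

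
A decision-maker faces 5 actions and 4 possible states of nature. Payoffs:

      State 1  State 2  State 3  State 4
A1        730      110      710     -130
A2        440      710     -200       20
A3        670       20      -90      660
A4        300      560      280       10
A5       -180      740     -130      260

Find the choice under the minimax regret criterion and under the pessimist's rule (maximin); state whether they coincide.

minimax regret → A4; maximin → A4 (agree)

Column bests: State 1=730, State 2=740, State 3=710, State 4=660.
A1 regrets: 0, 630, 0, 790 → max 790
A2 regrets: 290, 30, 910, 640 → max 910
A3 regrets: 60, 720, 800, 0 → max 800
A4 regrets: 430, 180, 430, 650 → max 650
A5 regrets: 910, 0, 840, 400 → max 910
Smallest max regret = 650 → A4.
Row minima: A1=-130, A2=-200, A3=-90, A4=10, A5=-180
Best worst-case = 10 → A4.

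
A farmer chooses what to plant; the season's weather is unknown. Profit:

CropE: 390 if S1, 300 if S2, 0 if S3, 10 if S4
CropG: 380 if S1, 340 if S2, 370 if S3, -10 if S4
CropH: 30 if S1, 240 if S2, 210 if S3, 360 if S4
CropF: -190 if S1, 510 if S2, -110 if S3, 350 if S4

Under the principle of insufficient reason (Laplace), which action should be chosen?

CropG

Row averages: CropE=175, CropG=270, CropH=210, CropF=140
Highest average = 270 → CropG.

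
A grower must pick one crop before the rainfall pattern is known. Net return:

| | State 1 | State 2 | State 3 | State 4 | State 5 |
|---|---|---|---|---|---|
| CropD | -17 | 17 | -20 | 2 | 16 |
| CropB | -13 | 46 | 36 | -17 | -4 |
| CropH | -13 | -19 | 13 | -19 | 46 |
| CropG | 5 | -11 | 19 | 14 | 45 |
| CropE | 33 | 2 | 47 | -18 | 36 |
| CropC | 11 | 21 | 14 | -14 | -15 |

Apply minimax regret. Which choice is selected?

Column bests: State 1=33, State 2=46, State 3=47, State 4=14, State 5=46.
CropD regrets: 50, 29, 67, 12, 30 → max 67
CropB regrets: 46, 0, 11, 31, 50 → max 50
CropH regrets: 46, 65, 34, 33, 0 → max 65
CropG regrets: 28, 57, 28, 0, 1 → max 57
CropE regrets: 0, 44, 0, 32, 10 → max 44
CropC regrets: 22, 25, 33, 28, 61 → max 61
Smallest max regret = 44 → CropE.

CropE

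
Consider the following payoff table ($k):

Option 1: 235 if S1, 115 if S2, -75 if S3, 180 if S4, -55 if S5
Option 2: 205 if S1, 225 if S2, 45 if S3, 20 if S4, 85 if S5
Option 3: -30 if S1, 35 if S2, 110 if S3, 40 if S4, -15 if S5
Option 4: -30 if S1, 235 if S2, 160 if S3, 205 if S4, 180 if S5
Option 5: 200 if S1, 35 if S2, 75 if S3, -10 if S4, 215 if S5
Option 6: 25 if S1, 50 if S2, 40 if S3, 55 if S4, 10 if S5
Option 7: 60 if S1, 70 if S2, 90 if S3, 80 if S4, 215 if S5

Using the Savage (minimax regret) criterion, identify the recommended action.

Column bests: S1=235, S2=235, S3=160, S4=205, S5=215.
Option 1 regrets: 0, 120, 235, 25, 270 → max 270
Option 2 regrets: 30, 10, 115, 185, 130 → max 185
Option 3 regrets: 265, 200, 50, 165, 230 → max 265
Option 4 regrets: 265, 0, 0, 0, 35 → max 265
Option 5 regrets: 35, 200, 85, 215, 0 → max 215
Option 6 regrets: 210, 185, 120, 150, 205 → max 210
Option 7 regrets: 175, 165, 70, 125, 0 → max 175
Smallest max regret = 175 → Option 7.

Option 7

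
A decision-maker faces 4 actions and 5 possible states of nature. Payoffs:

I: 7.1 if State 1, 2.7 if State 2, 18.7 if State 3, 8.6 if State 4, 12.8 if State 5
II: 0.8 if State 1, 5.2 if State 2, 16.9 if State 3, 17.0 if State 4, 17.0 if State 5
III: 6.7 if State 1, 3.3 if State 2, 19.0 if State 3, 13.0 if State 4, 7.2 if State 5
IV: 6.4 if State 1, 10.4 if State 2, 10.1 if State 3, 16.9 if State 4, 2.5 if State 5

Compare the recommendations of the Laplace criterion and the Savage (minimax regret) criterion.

Row averages: I=9.98, II=11.38, III=9.84, IV=9.26
Highest average = 11.38 → II.
Column bests: State 1=7.1, State 2=10.4, State 3=19.0, State 4=17.0, State 5=17.0.
I regrets: 0.0, 7.7, 0.3, 8.4, 4.2 → max 8.4
II regrets: 6.3, 5.2, 2.1, 0.0, 0.0 → max 6.3
III regrets: 0.4, 7.1, 0.0, 4.0, 9.8 → max 9.8
IV regrets: 0.7, 0.0, 8.9, 0.1, 14.5 → max 14.5
Smallest max regret = 6.3 → II.

laplace → II; minimax regret → II (agree)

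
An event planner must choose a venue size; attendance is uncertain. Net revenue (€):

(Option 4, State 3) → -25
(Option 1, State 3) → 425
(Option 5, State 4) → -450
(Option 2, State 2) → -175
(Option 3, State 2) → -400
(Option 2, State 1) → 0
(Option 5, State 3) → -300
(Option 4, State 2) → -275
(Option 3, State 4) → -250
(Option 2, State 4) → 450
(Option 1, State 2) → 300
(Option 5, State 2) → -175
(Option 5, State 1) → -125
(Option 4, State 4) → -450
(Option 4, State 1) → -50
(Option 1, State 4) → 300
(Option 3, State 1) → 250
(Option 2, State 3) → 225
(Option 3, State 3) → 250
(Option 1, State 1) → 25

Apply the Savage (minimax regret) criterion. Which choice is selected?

Column bests: State 1=250, State 2=300, State 3=425, State 4=450.
Option 1 regrets: 225, 0, 0, 150 → max 225
Option 2 regrets: 250, 475, 200, 0 → max 475
Option 3 regrets: 0, 700, 175, 700 → max 700
Option 4 regrets: 300, 575, 450, 900 → max 900
Option 5 regrets: 375, 475, 725, 900 → max 900
Smallest max regret = 225 → Option 1.

Option 1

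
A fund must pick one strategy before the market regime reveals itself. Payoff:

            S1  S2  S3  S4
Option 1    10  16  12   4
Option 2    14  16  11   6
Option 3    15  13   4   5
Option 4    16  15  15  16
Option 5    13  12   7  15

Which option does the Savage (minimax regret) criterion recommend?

Column bests: S1=16, S2=16, S3=15, S4=16.
Option 1 regrets: 6, 0, 3, 12 → max 12
Option 2 regrets: 2, 0, 4, 10 → max 10
Option 3 regrets: 1, 3, 11, 11 → max 11
Option 4 regrets: 0, 1, 0, 0 → max 1
Option 5 regrets: 3, 4, 8, 1 → max 8
Smallest max regret = 1 → Option 4.

Option 4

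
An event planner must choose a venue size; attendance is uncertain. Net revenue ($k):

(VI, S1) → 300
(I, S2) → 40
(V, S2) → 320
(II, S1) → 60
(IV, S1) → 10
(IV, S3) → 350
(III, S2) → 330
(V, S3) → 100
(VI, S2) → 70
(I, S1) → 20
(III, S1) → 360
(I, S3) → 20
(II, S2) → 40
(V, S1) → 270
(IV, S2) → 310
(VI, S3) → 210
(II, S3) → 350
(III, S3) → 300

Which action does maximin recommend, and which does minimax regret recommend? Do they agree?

maximin → III; minimax regret → III (agree)

Row minima: I=20, II=40, III=300, IV=10, V=100, VI=70
Best worst-case = 300 → III.
Column bests: S1=360, S2=330, S3=350.
I regrets: 340, 290, 330 → max 340
II regrets: 300, 290, 0 → max 300
III regrets: 0, 0, 50 → max 50
IV regrets: 350, 20, 0 → max 350
V regrets: 90, 10, 250 → max 250
VI regrets: 60, 260, 140 → max 260
Smallest max regret = 50 → III.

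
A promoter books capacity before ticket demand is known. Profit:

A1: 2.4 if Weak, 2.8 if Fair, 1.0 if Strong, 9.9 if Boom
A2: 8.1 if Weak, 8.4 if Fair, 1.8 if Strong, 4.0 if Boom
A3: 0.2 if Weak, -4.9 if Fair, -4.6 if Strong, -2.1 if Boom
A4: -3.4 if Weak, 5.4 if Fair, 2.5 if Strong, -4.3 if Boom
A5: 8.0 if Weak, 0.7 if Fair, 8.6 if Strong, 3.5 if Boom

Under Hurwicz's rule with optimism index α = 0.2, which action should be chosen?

A1: 0.2·9.9 + 0.8·1.0 = 2.78
A2: 0.2·8.4 + 0.8·1.8 = 3.12
A3: 0.2·0.2 + 0.8·(-4.9) = -3.88
A4: 0.2·5.4 + 0.8·(-4.3) = -2.36
A5: 0.2·8.6 + 0.8·0.7 = 2.28
Highest Hurwicz score = 3.12 → A2.

A2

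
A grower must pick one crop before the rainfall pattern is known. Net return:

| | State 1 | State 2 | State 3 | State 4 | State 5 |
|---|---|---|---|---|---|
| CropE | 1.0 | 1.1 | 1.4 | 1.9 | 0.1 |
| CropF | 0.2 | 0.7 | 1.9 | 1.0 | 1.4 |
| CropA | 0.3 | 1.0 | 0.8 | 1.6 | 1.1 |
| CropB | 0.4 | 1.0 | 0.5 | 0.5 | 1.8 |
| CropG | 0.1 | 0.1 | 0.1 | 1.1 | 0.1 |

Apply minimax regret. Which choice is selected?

Column bests: State 1=1.0, State 2=1.1, State 3=1.9, State 4=1.9, State 5=1.8.
CropE regrets: 0.0, 0.0, 0.5, 0.0, 1.7 → max 1.7
CropF regrets: 0.8, 0.4, 0.0, 0.9, 0.4 → max 0.9
CropA regrets: 0.7, 0.1, 1.1, 0.3, 0.7 → max 1.1
CropB regrets: 0.6, 0.1, 1.4, 1.4, 0.0 → max 1.4
CropG regrets: 0.9, 1.0, 1.8, 0.8, 1.7 → max 1.8
Smallest max regret = 0.9 → CropF.

CropF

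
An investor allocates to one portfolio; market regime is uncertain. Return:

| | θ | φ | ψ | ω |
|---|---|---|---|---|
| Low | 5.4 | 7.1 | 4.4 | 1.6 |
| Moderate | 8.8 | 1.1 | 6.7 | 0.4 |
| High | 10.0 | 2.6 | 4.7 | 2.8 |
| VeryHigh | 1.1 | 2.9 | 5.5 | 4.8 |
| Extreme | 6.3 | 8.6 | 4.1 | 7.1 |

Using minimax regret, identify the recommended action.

Column bests: θ=10.0, φ=8.6, ψ=6.7, ω=7.1.
Low regrets: 4.6, 1.5, 2.3, 5.5 → max 5.5
Moderate regrets: 1.2, 7.5, 0.0, 6.7 → max 7.5
High regrets: 0.0, 6.0, 2.0, 4.3 → max 6.0
VeryHigh regrets: 8.9, 5.7, 1.2, 2.3 → max 8.9
Extreme regrets: 3.7, 0.0, 2.6, 0.0 → max 3.7
Smallest max regret = 3.7 → Extreme.

Extreme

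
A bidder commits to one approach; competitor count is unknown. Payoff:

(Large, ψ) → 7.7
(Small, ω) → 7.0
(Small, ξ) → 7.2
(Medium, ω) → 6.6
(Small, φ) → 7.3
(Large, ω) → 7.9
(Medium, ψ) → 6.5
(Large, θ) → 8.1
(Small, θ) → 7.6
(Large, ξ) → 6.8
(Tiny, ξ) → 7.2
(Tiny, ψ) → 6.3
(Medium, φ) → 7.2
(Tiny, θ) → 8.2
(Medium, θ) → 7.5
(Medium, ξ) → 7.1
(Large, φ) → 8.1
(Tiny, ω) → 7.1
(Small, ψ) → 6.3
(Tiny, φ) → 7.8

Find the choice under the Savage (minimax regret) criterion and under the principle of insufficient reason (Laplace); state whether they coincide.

Column bests: θ=8.2, φ=8.1, ψ=7.7, ω=7.9, ξ=7.2.
Tiny regrets: 0.0, 0.3, 1.4, 0.8, 0.0 → max 1.4
Small regrets: 0.6, 0.8, 1.4, 0.9, 0.0 → max 1.4
Medium regrets: 0.7, 0.9, 1.2, 1.3, 0.1 → max 1.3
Large regrets: 0.1, 0.0, 0.0, 0.0, 0.4 → max 0.4
Smallest max regret = 0.4 → Large.
Row averages: Tiny=7.32, Small=7.08, Medium=6.98, Large=7.72
Highest average = 7.72 → Large.

minimax regret → Large; laplace → Large (agree)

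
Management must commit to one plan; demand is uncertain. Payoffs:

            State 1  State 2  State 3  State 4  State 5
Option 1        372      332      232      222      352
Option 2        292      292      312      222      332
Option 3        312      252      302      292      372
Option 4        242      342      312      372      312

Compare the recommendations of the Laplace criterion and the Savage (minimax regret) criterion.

Row averages: Option 1=302, Option 2=290, Option 3=306, Option 4=316
Highest average = 316 → Option 4.
Column bests: State 1=372, State 2=342, State 3=312, State 4=372, State 5=372.
Option 1 regrets: 0, 10, 80, 150, 20 → max 150
Option 2 regrets: 80, 50, 0, 150, 40 → max 150
Option 3 regrets: 60, 90, 10, 80, 0 → max 90
Option 4 regrets: 130, 0, 0, 0, 60 → max 130
Smallest max regret = 90 → Option 3.

laplace → Option 4; minimax regret → Option 3 (disagree)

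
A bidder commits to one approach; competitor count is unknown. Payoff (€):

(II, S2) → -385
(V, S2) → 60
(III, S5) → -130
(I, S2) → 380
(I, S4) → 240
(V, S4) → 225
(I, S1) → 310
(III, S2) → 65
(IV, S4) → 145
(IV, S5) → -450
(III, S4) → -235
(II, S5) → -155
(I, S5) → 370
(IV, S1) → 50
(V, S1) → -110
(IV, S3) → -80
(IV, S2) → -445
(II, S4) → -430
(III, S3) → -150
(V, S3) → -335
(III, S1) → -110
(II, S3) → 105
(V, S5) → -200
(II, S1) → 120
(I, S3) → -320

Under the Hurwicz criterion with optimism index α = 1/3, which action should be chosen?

I: 1/3·380 + 2/3·(-320) = -260/3
II: 1/3·120 + 2/3·(-430) = -740/3
III: 1/3·65 + 2/3·(-235) = -135
IV: 1/3·145 + 2/3·(-450) = -755/3
V: 1/3·225 + 2/3·(-335) = -445/3
Highest Hurwicz score = -260/3 → I.

I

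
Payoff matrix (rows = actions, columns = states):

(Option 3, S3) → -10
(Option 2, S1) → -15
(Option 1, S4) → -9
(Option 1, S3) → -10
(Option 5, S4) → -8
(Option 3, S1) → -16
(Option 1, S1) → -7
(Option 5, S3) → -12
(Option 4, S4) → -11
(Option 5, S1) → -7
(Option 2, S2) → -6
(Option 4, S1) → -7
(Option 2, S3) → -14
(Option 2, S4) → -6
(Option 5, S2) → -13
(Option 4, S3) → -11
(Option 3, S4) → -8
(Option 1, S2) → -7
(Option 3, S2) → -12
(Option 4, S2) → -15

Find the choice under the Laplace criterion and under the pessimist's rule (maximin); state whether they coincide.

laplace → Option 1; maximin → Option 1 (agree)

Row averages: Option 1=-8.25, Option 2=-10.25, Option 3=-11.5, Option 4=-11, Option 5=-10
Highest average = -8.25 → Option 1.
Row minima: Option 1=-10, Option 2=-15, Option 3=-16, Option 4=-15, Option 5=-13
Best worst-case = -10 → Option 1.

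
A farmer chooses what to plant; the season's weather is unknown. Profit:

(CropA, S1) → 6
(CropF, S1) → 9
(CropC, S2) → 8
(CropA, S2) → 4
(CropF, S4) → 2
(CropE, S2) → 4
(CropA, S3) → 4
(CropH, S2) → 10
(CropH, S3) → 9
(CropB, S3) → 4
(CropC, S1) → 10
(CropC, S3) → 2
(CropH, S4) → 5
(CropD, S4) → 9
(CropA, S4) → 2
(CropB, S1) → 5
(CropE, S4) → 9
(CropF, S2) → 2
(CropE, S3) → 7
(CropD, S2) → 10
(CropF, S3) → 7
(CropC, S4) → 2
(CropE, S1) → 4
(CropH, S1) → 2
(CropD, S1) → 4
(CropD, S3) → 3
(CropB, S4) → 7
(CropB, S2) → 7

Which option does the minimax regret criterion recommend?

Column bests: S1=10, S2=10, S3=9, S4=9.
CropA regrets: 4, 6, 5, 7 → max 7
CropD regrets: 6, 0, 6, 0 → max 6
CropC regrets: 0, 2, 7, 7 → max 7
CropE regrets: 6, 6, 2, 0 → max 6
CropF regrets: 1, 8, 2, 7 → max 8
CropH regrets: 8, 0, 0, 4 → max 8
CropB regrets: 5, 3, 5, 2 → max 5
Smallest max regret = 5 → CropB.

CropB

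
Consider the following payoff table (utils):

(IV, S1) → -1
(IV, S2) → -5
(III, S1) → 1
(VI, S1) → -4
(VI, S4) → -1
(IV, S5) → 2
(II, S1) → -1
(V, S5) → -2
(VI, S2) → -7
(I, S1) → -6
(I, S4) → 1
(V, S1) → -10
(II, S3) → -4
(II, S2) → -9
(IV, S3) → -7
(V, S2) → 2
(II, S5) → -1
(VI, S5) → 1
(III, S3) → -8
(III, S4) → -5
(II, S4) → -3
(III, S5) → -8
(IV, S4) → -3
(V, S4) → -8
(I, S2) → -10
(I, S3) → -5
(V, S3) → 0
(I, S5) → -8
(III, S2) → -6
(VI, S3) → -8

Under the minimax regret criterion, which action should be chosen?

IV

Column bests: S1=1, S2=2, S3=0, S4=1, S5=2.
I regrets: 7, 12, 5, 0, 10 → max 12
II regrets: 2, 11, 4, 4, 3 → max 11
III regrets: 0, 8, 8, 6, 10 → max 10
IV regrets: 2, 7, 7, 4, 0 → max 7
V regrets: 11, 0, 0, 9, 4 → max 11
VI regrets: 5, 9, 8, 2, 1 → max 9
Smallest max regret = 7 → IV.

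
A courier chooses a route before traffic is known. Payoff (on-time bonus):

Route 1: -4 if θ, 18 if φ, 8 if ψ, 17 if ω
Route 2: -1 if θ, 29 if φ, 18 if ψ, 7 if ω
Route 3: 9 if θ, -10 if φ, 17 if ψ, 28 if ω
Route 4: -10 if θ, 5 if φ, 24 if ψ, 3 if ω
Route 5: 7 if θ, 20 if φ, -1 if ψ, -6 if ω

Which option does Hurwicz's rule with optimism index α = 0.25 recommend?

Route 2

Route 1: 0.25·18 + 0.75·(-4) = 1.5
Route 2: 0.25·29 + 0.75·(-1) = 6.5
Route 3: 0.25·28 + 0.75·(-10) = -0.5
Route 4: 0.25·24 + 0.75·(-10) = -1.5
Route 5: 0.25·20 + 0.75·(-6) = 0.5
Highest Hurwicz score = 6.5 → Route 2.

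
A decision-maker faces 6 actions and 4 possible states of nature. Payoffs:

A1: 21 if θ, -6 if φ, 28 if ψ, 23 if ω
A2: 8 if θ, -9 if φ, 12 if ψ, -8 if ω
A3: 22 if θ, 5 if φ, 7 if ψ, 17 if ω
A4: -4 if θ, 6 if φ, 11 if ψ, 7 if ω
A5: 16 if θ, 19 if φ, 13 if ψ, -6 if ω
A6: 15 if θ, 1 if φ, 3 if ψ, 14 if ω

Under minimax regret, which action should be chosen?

Column bests: θ=22, φ=19, ψ=28, ω=23.
A1 regrets: 1, 25, 0, 0 → max 25
A2 regrets: 14, 28, 16, 31 → max 31
A3 regrets: 0, 14, 21, 6 → max 21
A4 regrets: 26, 13, 17, 16 → max 26
A5 regrets: 6, 0, 15, 29 → max 29
A6 regrets: 7, 18, 25, 9 → max 25
Smallest max regret = 21 → A3.

A3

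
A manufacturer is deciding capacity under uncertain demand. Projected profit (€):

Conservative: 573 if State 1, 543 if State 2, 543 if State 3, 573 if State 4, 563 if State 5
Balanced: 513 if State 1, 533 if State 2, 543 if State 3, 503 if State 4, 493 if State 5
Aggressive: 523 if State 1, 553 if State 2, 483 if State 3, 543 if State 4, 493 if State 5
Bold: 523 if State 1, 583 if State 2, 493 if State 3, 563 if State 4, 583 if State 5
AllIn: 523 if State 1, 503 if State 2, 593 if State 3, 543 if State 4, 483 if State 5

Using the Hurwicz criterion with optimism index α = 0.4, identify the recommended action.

Conservative: 0.4·573 + 0.6·543 = 555
Balanced: 0.4·543 + 0.6·493 = 513
Aggressive: 0.4·553 + 0.6·483 = 511
Bold: 0.4·583 + 0.6·493 = 529
AllIn: 0.4·593 + 0.6·483 = 527
Highest Hurwicz score = 555 → Conservative.

Conservative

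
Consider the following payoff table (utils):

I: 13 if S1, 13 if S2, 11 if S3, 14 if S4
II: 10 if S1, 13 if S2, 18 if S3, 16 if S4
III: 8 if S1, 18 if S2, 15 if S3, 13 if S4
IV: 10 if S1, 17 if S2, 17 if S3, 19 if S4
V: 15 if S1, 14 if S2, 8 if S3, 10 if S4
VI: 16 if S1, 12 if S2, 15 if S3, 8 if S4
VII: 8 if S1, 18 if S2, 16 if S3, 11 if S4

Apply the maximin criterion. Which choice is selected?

I

Row minima: I=11, II=10, III=8, IV=10, V=8, VI=8, VII=8
Best worst-case = 11 → I.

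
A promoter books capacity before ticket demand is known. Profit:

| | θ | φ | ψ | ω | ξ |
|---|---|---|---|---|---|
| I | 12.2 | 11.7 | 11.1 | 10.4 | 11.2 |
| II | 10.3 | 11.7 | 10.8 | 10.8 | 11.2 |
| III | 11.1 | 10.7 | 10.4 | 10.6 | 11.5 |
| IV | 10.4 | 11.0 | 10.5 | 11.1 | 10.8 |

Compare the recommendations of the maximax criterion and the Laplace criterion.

maximax → I; laplace → I (agree)

Row maxima: I=12.2, II=11.7, III=11.5, IV=11.1
Best best-case = 12.2 → I.
Row averages: I=11.32, II=10.96, III=10.86, IV=10.76
Highest average = 11.32 → I.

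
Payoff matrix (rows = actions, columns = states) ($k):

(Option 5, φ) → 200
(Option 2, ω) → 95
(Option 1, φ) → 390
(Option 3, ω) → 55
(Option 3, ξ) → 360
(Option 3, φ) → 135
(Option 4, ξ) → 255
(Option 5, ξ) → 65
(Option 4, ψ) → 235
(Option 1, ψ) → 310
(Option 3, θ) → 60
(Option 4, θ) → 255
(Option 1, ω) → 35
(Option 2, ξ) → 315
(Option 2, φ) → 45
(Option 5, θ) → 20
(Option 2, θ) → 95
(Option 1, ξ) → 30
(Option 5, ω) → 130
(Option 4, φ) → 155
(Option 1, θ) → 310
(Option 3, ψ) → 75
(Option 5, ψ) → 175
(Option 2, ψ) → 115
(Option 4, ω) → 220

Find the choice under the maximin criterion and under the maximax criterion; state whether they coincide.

maximin → Option 4; maximax → Option 1 (disagree)

Row minima: Option 1=30, Option 2=45, Option 3=55, Option 4=155, Option 5=20
Best worst-case = 155 → Option 4.
Row maxima: Option 1=390, Option 2=315, Option 3=360, Option 4=255, Option 5=200
Best best-case = 390 → Option 1.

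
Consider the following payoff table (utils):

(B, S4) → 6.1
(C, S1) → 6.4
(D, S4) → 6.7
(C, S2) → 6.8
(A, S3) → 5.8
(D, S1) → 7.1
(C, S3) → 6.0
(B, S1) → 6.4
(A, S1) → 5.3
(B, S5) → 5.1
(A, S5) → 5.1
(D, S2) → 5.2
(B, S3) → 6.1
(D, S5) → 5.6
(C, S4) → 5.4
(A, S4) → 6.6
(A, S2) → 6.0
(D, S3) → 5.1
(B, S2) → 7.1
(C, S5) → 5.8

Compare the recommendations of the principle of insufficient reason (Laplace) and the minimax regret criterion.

Row averages: A=5.76, B=6.16, C=6.08, D=5.94
Highest average = 6.16 → B.
Column bests: S1=7.1, S2=7.1, S3=6.1, S4=6.7, S5=5.8.
A regrets: 1.8, 1.1, 0.3, 0.1, 0.7 → max 1.8
B regrets: 0.7, 0.0, 0.0, 0.6, 0.7 → max 0.7
C regrets: 0.7, 0.3, 0.1, 1.3, 0.0 → max 1.3
D regrets: 0.0, 1.9, 1.0, 0.0, 0.2 → max 1.9
Smallest max regret = 0.7 → B.

laplace → B; minimax regret → B (agree)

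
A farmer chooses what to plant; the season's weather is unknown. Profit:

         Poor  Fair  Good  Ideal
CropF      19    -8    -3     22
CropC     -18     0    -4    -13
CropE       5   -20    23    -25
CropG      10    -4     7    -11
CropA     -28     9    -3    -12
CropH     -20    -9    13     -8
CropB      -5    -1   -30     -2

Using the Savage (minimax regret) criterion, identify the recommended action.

Column bests: Poor=19, Fair=9, Good=23, Ideal=22.
CropF regrets: 0, 17, 26, 0 → max 26
CropC regrets: 37, 9, 27, 35 → max 37
CropE regrets: 14, 29, 0, 47 → max 47
CropG regrets: 9, 13, 16, 33 → max 33
CropA regrets: 47, 0, 26, 34 → max 47
CropH regrets: 39, 18, 10, 30 → max 39
CropB regrets: 24, 10, 53, 24 → max 53
Smallest max regret = 26 → CropF.

CropF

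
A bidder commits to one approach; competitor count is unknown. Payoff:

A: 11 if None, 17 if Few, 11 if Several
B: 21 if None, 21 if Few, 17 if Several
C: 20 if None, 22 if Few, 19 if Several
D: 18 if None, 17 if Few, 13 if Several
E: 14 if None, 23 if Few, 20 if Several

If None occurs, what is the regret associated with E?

Best payoff under None is 21.
Regret = 21 − 14 = 7.

7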